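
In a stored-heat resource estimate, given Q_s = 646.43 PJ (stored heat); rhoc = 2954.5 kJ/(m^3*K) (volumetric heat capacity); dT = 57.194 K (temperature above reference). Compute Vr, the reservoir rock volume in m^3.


Vr = Q_s * 1e12 / (rhoc * dT)
Vr = 646.43 * 1e12 / (2954.5 * 57.194)
Vr = 3.8255e+09 m^3


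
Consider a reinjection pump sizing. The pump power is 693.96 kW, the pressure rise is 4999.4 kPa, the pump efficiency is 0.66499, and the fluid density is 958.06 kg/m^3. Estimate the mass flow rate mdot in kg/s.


mdot = P_pump * rho * eta / dP
mdot = 693.96 * 958.06 * 0.66499 / 4999.4
mdot = 88.435 kg/s


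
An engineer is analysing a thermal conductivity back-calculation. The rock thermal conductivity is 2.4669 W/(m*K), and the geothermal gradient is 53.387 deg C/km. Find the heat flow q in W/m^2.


q = k * grad / 1000
q = 2.4669 * 53.387 / 1000
q = 0.13170 W/m^2


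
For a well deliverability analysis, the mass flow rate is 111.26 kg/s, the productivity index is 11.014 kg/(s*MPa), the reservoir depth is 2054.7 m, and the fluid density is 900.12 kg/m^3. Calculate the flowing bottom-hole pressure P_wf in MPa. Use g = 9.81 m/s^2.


Step 1: P_i = rho*g*h/1e6 = 900.12*9.81*2054.7/1e6 = 18.14337 MPa
Step 2: P_wf = P_i - mdot/PI = 18.14337 - 111.26/11.014 = 8.0417 MPa
P_wf = 8.0417 MPa


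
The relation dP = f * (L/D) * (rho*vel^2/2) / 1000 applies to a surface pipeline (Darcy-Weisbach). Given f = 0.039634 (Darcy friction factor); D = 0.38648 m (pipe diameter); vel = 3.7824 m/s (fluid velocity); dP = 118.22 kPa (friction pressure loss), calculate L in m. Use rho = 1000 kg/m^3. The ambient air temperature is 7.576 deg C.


L = dP*1000*D / (f*rho*vel^2/2)
L = 118.22*1000*0.38648 / (0.039634*1000*3.7824^2/2)
L = 161.16 m


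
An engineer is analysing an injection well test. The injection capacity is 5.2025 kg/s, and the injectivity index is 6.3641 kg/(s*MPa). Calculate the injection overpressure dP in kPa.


dP = mdot * 1000 / II
dP = 5.2025 * 1000 / 6.3641
dP = 817.48 kPa


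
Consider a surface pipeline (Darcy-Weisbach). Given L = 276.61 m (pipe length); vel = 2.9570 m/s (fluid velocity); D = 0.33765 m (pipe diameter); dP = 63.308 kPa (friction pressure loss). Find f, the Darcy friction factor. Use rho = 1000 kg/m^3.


f = dP*1000 / ((L/D)*(rho*vel^2/2))
f = 63.308*1000 / ((276.61/0.33765)*(1000*2.9570^2/2))
f = 0.017676


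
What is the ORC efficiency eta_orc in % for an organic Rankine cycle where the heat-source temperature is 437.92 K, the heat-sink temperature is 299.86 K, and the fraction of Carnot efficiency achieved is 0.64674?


eta_orc = (1 - Tc/Th) * f * 100
eta_orc = (1 - 299.86/437.92) * 0.64674 * 100
eta_orc = 20.389 %


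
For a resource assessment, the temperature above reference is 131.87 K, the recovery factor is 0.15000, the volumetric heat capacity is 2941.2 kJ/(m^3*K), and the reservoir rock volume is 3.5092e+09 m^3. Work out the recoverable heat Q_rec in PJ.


Step 1: Q_s = Vr*rhoc*dT/1e12 = 3.5092e+09*2941.2*131.87/1e12 = 1361.064 PJ
Step 2: Q_rec = Q_s * RF = 1361.064 * 0.15 = 204.16 PJ
Q_rec = 204.16 PJ


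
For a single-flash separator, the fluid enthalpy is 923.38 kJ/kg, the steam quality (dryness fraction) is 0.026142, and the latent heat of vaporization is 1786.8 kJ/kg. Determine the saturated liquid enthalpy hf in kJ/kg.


hf = h - x * hfg
hf = 923.38 - 0.026142 * 1786.8
hf = 876.67 kJ/kg


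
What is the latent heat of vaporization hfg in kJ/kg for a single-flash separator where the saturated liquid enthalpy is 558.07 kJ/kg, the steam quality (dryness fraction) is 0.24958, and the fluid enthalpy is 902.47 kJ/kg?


hfg = (h - hf) / x
hfg = (902.47 - 558.07) / 0.24958
hfg = 1379.9 kJ/kg


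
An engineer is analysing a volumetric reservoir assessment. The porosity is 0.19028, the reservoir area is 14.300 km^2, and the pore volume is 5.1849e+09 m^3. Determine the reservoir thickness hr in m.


hr = Vp / (A * 1e6 * phi)
hr = 5.1849e+09 / (14.300 * 1e6 * 0.19028)
hr = 1905.5 m


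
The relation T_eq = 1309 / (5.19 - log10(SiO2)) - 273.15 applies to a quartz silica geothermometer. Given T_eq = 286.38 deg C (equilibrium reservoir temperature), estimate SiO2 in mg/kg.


SiO2 = 10^(5.19 - 1309/(T_eq + 273.15))
SiO2 = 10^(5.19 - 1309/(286.38 + 273.15))
SiO2 = 708.82 mg/kg


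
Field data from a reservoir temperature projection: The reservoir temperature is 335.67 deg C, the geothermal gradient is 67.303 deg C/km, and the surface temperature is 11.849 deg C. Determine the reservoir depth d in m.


d = (T_res - T_surf) / grad * 1000
d = (335.67 - 11.849) / 67.303 * 1000
d = 4811.4 m


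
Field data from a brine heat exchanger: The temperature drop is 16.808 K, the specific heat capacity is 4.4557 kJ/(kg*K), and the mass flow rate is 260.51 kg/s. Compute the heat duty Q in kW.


Q = mdot * cp * dT / 1000
Q = 260.51 * 4.4557 * 16.808 / 1000
Q = 19.50996 MW
Convert: 19.50996 MW * 1000.0 = 19510 kW
Q = 19510 kW


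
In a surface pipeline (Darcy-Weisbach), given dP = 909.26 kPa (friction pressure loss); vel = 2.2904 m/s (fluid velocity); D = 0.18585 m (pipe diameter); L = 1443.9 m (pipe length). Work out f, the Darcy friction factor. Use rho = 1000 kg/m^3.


f = dP*1000 / ((L/D)*(rho*vel^2/2))
f = 909.26*1000 / ((1443.9/0.18585)*(1000*2.2904^2/2))
f = 0.044619


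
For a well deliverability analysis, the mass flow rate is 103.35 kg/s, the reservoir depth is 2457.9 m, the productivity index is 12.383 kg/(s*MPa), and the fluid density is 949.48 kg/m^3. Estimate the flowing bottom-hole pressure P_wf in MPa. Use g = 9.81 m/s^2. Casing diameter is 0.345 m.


Step 1: P_i = rho*g*h/1e6 = 949.48*9.81*2457.9/1e6 = 22.89386 MPa
Step 2: P_wf = P_i - mdot/PI = 22.89386 - 103.35/12.383 = 14.548 MPa
P_wf = 14.548 MPa


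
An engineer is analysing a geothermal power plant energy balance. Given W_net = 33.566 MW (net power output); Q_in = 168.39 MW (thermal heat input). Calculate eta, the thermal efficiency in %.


eta = W_net / Q_in * 100
eta = 33.566 / 168.39 * 100
eta = 19.933 %


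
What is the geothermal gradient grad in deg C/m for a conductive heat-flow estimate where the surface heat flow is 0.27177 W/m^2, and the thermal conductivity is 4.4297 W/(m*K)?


grad = q * 1000 / k
grad = 0.27177 * 1000 / 4.4297
grad = 61.35178 deg C/km
Convert: 61.35178 deg C/km * 0.001 = 0.061352 deg C/m
grad = 0.061352 deg C/m


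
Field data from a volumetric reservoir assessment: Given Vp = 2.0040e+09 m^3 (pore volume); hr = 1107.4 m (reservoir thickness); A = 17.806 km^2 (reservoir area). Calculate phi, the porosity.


phi = Vp / (A * 1e6 * hr)
phi = 2.0040e+09 / (17.806 * 1e6 * 1107.4)
phi = 0.10163


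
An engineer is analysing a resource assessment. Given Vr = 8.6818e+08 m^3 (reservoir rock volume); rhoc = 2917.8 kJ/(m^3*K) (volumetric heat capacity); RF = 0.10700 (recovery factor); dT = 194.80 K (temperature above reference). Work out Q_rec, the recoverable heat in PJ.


Step 1: Q_s = Vr*rhoc*dT/1e12 = 8.6818e+08*2917.8*194.8/1e12 = 493.4626 PJ
Step 2: Q_rec = Q_s * RF = 493.4626 * 0.107 = 52.800 PJ
Q_rec = 52.800 PJ


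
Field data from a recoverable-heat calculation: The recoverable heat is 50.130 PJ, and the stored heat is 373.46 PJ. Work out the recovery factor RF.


RF = Q_rec / Q_s
RF = 50.130 / 373.46
RF = 0.13423


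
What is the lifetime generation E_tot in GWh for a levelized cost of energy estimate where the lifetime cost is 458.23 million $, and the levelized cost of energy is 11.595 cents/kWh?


E_tot = C_tot / LCOE * 100
E_tot = 458.23 / 11.595 * 100
E_tot = 3952.0 GWh


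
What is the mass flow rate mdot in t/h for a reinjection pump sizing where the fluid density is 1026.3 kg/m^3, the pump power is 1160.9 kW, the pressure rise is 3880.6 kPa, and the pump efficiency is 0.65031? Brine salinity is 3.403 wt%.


mdot = P_pump * rho * eta / dP
mdot = 1160.9 * 1026.3 * 0.65031 / 3880.6
mdot = 199.6598 kg/s
Convert: 199.6598 kg/s * 3.6 = 718.78 t/h
mdot = 718.78 t/h


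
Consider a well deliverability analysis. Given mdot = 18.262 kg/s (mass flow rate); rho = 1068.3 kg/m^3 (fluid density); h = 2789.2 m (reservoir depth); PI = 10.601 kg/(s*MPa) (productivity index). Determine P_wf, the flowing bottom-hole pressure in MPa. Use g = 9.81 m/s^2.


Step 1: P_i = rho*g*h/1e6 = 1068.3*9.81*2789.2/1e6 = 29.23088 MPa
Step 2: P_wf = P_i - mdot/PI = 29.23088 - 18.262/10.601 = 27.508 MPa
P_wf = 27.508 MPa


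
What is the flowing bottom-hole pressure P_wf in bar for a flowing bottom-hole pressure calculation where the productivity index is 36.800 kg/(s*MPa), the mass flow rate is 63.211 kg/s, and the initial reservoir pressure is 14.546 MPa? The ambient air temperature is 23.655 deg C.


P_wf = P_i - mdot / PI
P_wf = 14.546 - 63.211 / 36.800
P_wf = 12.82831 MPa
Convert: 12.82831 MPa * 10.0 = 128.28 bar
P_wf = 128.28 bar


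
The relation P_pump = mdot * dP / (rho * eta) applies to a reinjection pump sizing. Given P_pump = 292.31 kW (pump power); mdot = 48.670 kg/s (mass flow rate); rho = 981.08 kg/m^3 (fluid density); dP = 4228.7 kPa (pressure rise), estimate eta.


eta = mdot * dP / (rho * P_pump)
eta = 48.670 * 4228.7 / (981.08 * 292.31)
eta = 0.71766


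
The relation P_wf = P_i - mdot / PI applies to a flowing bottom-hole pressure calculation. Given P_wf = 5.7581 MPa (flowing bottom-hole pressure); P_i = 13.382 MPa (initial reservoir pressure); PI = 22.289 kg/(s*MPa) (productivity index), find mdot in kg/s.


mdot = (P_i - P_wf) * PI
mdot = (13.382 - 5.7581) * 22.289
mdot = 169.93 kg/s


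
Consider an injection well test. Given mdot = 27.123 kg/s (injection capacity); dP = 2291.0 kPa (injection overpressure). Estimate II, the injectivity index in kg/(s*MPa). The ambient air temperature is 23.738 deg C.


II = mdot * 1000 / dP
II = 27.123 * 1000 / 2291.0
II = 11.839 kg/(s*MPa)


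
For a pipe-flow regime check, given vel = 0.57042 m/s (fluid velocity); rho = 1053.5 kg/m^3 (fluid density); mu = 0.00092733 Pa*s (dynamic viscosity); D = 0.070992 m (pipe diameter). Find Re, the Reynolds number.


Re = rho * vel * D / mu
Re = 1053.5 * 0.57042 * 0.070992 / 0.00092733
Re = 46005


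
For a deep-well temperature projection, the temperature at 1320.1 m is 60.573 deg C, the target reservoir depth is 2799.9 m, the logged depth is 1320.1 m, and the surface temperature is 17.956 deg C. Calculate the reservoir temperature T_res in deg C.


Step 1: grad = (T_d1 - T_surf)/d1 * 1000 = (60.573 - 17.956)/1320.1 * 1000 = 32.28316 deg C/km
Step 2: T_res = T_surf + grad*d2/1000 = 17.956 + 32.28316*2799.9/1000 = 108.35 deg C
T_res = 108.35 deg C


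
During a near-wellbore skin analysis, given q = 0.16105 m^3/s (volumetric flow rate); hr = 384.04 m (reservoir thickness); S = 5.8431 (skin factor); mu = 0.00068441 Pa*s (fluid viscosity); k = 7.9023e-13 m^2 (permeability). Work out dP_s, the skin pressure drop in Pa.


dP_s = S * q * mu / (2*pi*k*hr) / 1000
dP_s = 5.8431 * 0.16105 * 0.00068441 / (2*pi*7.9023e-13*384.04) / 1000
dP_s = 337.7618 kPa
Convert: 337.7618 kPa * 1000.0 = 3.3776e+05 Pa
dP_s = 3.3776e+05 Pa


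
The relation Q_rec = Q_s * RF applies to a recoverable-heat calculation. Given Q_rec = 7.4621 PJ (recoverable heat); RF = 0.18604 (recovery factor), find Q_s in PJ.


Q_s = Q_rec / RF
Q_s = 7.4621 / 0.18604
Q_s = 40.110 PJ


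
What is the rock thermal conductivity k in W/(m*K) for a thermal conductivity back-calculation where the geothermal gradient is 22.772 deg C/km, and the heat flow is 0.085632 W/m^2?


k = q / (grad / 1000)
k = 0.085632 / (22.772 / 1000)
k = 3.7604 W/(m*K)


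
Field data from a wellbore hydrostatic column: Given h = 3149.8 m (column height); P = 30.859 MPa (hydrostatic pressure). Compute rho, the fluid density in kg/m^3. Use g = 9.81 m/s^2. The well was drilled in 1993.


rho = P * 1e6 / (g * h)
rho = 30.859 * 1e6 / (9.81 * 3149.8)
rho = 998.69 kg/m^3


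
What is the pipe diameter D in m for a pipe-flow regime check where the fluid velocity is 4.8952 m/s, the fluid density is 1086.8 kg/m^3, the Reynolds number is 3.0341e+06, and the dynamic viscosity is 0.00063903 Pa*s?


D = Re * mu / (rho * vel)
D = 3.0341e+06 * 0.00063903 / (1086.8 * 4.8952)
D = 0.36444 m


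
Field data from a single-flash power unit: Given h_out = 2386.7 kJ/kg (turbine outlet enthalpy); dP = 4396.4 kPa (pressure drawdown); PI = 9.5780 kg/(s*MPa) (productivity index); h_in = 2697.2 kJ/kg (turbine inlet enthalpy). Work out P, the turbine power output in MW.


Step 1: mdot = PI * dP / 1000 = 9.578 * 4396.4 / 1000 = 42.10872 kg/s
Step 2: P = mdot*(h_in - h_out)/1000 = 42.10872*(2697.2 - 2386.7)/1000 = 13.075 MW
P = 13.075 MW


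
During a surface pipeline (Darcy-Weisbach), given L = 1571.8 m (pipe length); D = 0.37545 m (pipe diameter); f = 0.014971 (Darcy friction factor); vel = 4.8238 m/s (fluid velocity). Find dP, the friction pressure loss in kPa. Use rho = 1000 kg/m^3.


dP = f * (L/D) * (rho*vel^2/2) / 1000
dP = 0.014971 * (1571.8/0.37545) * (1000*4.8238^2/2) / 1000
dP = 729.20 kPa


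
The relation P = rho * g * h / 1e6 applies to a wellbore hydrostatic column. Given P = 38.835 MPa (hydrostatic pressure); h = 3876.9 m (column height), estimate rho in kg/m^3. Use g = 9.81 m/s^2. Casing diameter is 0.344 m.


rho = P * 1e6 / (g * h)
rho = 38.835 * 1e6 / (9.81 * 3876.9)
rho = 1021.1 kg/m^3


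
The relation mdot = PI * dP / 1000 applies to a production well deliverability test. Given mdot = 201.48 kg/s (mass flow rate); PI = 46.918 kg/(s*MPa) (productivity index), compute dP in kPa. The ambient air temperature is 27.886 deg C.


dP = mdot * 1000 / PI
dP = 201.48 * 1000 / 46.918
dP = 4294.3 kPa


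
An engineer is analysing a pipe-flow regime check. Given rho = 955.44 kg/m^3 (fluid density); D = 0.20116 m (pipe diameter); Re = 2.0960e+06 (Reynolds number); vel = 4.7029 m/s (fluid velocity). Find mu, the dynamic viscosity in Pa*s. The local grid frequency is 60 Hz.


mu = rho * vel * D / Re
mu = 955.44 * 4.7029 * 0.20116 / 2.0960e+06
mu = 0.00043124 Pa*s


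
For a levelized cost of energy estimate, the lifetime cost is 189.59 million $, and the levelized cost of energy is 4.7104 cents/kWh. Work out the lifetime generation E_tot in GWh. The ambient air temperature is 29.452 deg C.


E_tot = C_tot / LCOE * 100
E_tot = 189.59 / 4.7104 * 100
E_tot = 4024.9 GWh


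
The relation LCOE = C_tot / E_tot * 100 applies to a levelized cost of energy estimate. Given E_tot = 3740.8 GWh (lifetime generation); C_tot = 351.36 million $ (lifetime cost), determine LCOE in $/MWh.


LCOE = C_tot / E_tot * 100
LCOE = 351.36 / 3740.8 * 100
LCOE = 9.392643 cents/kWh
Convert: 9.392643 cents/kWh * 10.0 = 93.926 $/MWh
LCOE = 93.926 $/MWh


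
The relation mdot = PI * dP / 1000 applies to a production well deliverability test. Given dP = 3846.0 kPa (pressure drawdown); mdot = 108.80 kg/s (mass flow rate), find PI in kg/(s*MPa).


PI = mdot * 1000 / dP
PI = 108.80 * 1000 / 3846.0
PI = 28.289 kg/(s*MPa)


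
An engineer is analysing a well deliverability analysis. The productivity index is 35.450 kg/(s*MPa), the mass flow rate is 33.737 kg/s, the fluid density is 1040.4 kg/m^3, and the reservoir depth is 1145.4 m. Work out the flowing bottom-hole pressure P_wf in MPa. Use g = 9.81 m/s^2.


Step 1: P_i = rho*g*h/1e6 = 1040.4*9.81*1145.4/1e6 = 11.69032 MPa
Step 2: P_wf = P_i - mdot/PI = 11.69032 - 33.737/35.45 = 10.739 MPa
P_wf = 10.739 MPa


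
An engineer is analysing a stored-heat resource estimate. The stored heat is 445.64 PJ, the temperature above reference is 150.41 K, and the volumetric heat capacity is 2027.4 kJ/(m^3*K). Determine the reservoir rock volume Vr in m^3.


Vr = Q_s * 1e12 / (rhoc * dT)
Vr = 445.64 * 1e12 / (2027.4 * 150.41)
Vr = 1.4614e+09 m^3


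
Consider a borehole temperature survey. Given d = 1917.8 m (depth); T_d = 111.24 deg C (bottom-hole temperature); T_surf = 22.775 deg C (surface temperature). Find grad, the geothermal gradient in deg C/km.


grad = (T_d - T_surf) / d * 1000
grad = (111.24 - 22.775) / 1917.8 * 1000
grad = 46.128 deg C/km


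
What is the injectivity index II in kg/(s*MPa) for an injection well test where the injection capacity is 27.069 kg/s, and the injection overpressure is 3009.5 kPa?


II = mdot * 1000 / dP
II = 27.069 * 1000 / 3009.5
II = 8.9945 kg/(s*MPa)


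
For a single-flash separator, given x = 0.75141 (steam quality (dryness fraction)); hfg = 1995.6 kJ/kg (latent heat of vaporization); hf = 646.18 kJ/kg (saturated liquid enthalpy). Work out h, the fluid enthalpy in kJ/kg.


h = hf + x * hfg
h = 646.18 + 0.75141 * 1995.6
h = 2145.7 kJ/kg


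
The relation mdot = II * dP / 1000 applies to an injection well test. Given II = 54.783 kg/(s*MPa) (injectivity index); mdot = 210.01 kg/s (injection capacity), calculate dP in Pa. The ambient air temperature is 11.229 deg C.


dP = mdot * 1000 / II
dP = 210.01 * 1000 / 54.783
dP = 3833.488 kPa
Convert: 3833.488 kPa * 1000.0 = 3.8335e+06 Pa
dP = 3.8335e+06 Pa


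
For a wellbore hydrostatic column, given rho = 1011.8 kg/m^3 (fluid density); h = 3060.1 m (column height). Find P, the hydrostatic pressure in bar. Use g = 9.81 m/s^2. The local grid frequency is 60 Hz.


P = rho * g * h / 1e6
P = 1011.8 * 9.81 * 3060.1 / 1e6
P = 30.37381 MPa
Convert: 30.37381 MPa * 10.0 = 303.74 bar
P = 303.74 bar


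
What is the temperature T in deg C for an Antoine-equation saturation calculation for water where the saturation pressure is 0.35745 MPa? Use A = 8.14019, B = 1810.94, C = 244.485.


T = B / (A - log10(P_sat * 760 / 0.101325)) - C
T = 1810.94 / (8.14019 - log10(0.35745 * 760 / 0.101325)) - 244.485
T = 139.85 deg C


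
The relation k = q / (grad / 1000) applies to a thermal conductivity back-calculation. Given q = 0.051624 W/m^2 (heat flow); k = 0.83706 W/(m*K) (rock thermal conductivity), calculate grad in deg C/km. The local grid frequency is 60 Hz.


grad = q / k * 1000
grad = 0.051624 / 0.83706 * 1000
grad = 61.673 deg C/km


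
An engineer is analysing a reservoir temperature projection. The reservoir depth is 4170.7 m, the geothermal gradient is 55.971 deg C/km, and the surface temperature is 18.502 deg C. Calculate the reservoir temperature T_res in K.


T_res = T_surf + grad * d / 1000
T_res = 18.502 + 55.971 * 4170.7 / 1000
T_res = 251.9402 deg C
Convert to K: 251.9402 + 273.15 = 525.09 K
T_res = 525.09 K


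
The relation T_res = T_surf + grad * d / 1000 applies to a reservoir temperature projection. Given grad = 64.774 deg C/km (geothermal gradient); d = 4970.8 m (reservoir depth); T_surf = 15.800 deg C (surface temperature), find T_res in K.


T_res = T_surf + grad * d / 1000
T_res = 15.800 + 64.774 * 4970.8 / 1000
T_res = 337.7786 deg C
Convert to K: 337.7786 + 273.15 = 610.93 K
T_res = 610.93 K


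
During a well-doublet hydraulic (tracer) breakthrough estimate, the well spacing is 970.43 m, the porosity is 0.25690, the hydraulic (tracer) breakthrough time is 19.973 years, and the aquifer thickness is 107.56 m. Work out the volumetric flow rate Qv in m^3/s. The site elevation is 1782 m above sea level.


Qv = pi*hr*phi*L^2 / (3*t_bt*365.25*86400)
Qv = pi*107.56*0.25690*970.43^2 / (3*19.973*365.25*86400)
Qv = 0.043234 m^3/s


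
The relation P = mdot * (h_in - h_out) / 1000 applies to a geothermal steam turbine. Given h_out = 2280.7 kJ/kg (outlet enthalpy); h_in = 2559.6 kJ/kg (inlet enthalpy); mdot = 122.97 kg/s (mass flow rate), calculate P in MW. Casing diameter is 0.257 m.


P = mdot * (h_in - h_out) / 1000
P = 122.97 * (2559.6 - 2280.7) / 1000
P = 34.296 MW


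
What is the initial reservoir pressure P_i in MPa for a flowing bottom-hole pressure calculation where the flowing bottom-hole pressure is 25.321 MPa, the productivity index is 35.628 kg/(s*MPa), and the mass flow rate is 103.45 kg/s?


P_i = P_wf + mdot / PI
P_i = 25.321 + 103.45 / 35.628
P_i = 28.225 MPa


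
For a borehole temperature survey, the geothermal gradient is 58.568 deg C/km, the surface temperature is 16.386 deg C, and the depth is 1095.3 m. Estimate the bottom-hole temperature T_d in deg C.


T_d = T_surf + grad * d / 1000
T_d = 16.386 + 58.568 * 1095.3 / 1000
T_d = 80.536 deg C


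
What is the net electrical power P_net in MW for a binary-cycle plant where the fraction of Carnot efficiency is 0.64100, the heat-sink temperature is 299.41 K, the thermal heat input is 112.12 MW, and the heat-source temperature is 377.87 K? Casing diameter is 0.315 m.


Step 1: eta = (1 - Tc/Th)*f = (1 - 299.41/377.87)*0.641 = 0.1330957
Step 2: P_net = eta * Q_in = 0.1330957 * 112.12 = 14.923 MW
P_net = 14.923 MW


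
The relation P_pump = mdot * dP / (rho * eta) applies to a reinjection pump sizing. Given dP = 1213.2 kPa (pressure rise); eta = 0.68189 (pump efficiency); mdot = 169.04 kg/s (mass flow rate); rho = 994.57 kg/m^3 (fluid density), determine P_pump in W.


P_pump = mdot * dP / (rho * eta)
P_pump = 169.04 * 1213.2 / (994.57 * 0.68189)
P_pump = 302.3933 kW
Convert: 302.3933 kW * 1000.0 = 3.0239e+05 W
P_pump = 3.0239e+05 W


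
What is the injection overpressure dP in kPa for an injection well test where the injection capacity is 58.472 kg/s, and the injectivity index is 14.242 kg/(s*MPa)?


dP = mdot * 1000 / II
dP = 58.472 * 1000 / 14.242
dP = 4105.6 kPa


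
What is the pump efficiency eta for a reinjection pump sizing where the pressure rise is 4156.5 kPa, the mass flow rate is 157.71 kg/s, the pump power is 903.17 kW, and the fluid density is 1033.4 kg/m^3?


eta = mdot * dP / (rho * P_pump)
eta = 157.71 * 4156.5 / (1033.4 * 903.17)
eta = 0.70234


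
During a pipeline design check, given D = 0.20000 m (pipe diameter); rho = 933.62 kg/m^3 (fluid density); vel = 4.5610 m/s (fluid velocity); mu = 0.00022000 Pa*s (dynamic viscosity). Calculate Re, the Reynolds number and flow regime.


Step 1: Re = rho*vel*D/mu = 933.62*4.561*0.2/0.00022 = 3.8711e+06
Step 2: Re = 3.8711e+06 > 4000, so flow is turbulent.
Re = 3.8711e+06 (turbulent)


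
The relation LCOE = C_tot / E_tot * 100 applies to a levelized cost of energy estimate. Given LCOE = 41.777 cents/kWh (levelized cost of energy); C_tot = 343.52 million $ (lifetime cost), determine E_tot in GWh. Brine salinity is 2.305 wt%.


E_tot = C_tot / LCOE * 100
E_tot = 343.52 / 41.777 * 100
E_tot = 822.27 GWh


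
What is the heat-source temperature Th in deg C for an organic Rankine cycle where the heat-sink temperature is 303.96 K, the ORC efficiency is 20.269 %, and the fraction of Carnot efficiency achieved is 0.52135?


Th = Tc / (1 - (eta_orc/100)/f)
Th = 303.96 / (1 - (20.269/100)/0.52135)
Th = 497.2998 K
Convert to deg C: 497.2998 - 273.15 = 224.15 deg C
Th = 224.15 deg C


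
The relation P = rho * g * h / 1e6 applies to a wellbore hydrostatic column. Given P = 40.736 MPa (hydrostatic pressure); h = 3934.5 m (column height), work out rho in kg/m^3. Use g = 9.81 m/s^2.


rho = P * 1e6 / (g * h)
rho = 40.736 * 1e6 / (9.81 * 3934.5)
rho = 1055.4 kg/m^3


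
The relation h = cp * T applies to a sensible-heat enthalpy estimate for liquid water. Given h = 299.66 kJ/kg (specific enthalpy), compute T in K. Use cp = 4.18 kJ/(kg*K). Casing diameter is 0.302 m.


T = h / cp
T = 299.66 / 4.18
T = 71.68900 deg C
Convert to K: 71.68900 + 273.15 = 344.84 K
T = 344.84 K


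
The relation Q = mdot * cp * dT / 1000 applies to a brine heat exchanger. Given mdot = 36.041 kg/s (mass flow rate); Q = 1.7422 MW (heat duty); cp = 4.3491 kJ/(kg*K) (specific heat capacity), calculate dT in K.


dT = Q * 1000 / (mdot * cp)
dT = 1.7422 * 1000 / (36.041 * 4.3491)
dT = 11.115 K


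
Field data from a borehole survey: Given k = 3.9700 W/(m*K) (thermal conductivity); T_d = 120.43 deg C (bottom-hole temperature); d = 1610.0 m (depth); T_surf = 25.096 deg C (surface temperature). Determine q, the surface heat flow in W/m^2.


Step 1: grad = (T_d - T_surf)/d * 1000 = (120.43 - 25.096)/1610.0 * 1000 = 59.21366 deg C/km
Step 2: q = k * grad / 1000 = 3.97 * 59.21366 / 1000 = 0.23508 W/m^2
q = 0.23508 W/m^2


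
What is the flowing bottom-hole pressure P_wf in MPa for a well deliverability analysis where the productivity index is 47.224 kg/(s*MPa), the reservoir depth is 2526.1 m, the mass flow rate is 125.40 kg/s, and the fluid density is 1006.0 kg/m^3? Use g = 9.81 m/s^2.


Step 1: P_i = rho*g*h/1e6 = 1006.0*9.81*2526.1/1e6 = 24.92973 MPa
Step 2: P_wf = P_i - mdot/PI = 24.92973 - 125.4/47.224 = 22.274 MPa
P_wf = 22.274 MPa


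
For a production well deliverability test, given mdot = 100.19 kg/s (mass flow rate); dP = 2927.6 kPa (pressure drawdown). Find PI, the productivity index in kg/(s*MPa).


PI = mdot * 1000 / dP
PI = 100.19 * 1000 / 2927.6
PI = 34.223 kg/(s*MPa)


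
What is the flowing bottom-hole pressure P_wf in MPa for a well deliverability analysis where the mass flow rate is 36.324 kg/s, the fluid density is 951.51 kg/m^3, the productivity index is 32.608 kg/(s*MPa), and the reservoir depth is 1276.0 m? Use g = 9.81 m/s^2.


Step 1: P_i = rho*g*h/1e6 = 951.51*9.81*1276.0/1e6 = 11.91058 MPa
Step 2: P_wf = P_i - mdot/PI = 11.91058 - 36.324/32.608 = 10.797 MPa
P_wf = 10.797 MPa


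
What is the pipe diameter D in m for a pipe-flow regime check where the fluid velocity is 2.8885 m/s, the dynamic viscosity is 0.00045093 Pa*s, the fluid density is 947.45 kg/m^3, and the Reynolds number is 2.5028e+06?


D = Re * mu / (rho * vel)
D = 2.5028e+06 * 0.00045093 / (947.45 * 2.8885)
D = 0.41239 m


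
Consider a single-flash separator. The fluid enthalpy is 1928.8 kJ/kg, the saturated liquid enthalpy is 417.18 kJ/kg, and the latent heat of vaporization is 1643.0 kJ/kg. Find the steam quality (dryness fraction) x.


x = (h - hf) / hfg
x = (1928.8 - 417.18) / 1643.0
x = 0.92004


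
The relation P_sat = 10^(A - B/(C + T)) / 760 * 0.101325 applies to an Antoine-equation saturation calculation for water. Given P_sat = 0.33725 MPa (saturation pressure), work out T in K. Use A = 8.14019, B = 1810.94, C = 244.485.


T = B / (A - log10(P_sat * 760 / 0.101325)) - C
T = 1810.94 / (8.14019 - log10(0.33725 * 760 / 0.101325)) - 244.485
T = 137.8004 deg C
Convert to K: 137.8004 + 273.15 = 410.95 K
T = 410.95 K


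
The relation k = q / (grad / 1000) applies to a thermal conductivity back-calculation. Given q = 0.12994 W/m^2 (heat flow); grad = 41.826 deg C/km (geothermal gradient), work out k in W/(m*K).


k = q / (grad / 1000)
k = 0.12994 / (41.826 / 1000)
k = 3.1067 W/(m*K)


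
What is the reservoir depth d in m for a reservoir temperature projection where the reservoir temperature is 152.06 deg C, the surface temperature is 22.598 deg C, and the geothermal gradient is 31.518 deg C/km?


d = (T_res - T_surf) / grad * 1000
d = (152.06 - 22.598) / 31.518 * 1000
d = 4107.6 m


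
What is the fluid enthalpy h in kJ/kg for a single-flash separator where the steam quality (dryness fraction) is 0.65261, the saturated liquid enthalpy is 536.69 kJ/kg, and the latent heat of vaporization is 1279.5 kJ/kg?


h = hf + x * hfg
h = 536.69 + 0.65261 * 1279.5
h = 1371.7 kJ/kg


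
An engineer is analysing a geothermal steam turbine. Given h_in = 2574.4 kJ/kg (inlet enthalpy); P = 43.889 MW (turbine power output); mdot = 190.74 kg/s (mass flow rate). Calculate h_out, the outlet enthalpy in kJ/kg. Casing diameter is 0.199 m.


h_out = h_in - P * 1000 / mdot
h_out = 2574.4 - 43.889 * 1000 / 190.74
h_out = 2344.3 kJ/kg


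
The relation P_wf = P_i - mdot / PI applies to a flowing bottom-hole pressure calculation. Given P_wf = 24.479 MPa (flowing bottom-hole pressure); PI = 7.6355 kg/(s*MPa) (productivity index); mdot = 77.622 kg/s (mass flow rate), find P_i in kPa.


P_i = P_wf + mdot / PI
P_i = 24.479 + 77.622 / 7.6355
P_i = 34.64494 MPa
Convert: 34.64494 MPa * 1000.0 = 34645 kPa
P_i = 34645 kPa


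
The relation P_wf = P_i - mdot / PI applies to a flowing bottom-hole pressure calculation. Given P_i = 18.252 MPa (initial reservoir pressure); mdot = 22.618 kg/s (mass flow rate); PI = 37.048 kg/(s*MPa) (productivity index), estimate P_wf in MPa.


P_wf = P_i - mdot / PI
P_wf = 18.252 - 22.618 / 37.048
P_wf = 17.641 MPa


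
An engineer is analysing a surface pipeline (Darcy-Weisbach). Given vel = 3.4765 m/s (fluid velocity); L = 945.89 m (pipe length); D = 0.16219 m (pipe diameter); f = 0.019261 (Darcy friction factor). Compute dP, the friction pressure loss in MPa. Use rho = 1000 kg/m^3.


dP = f * (L/D) * (rho*vel^2/2) / 1000
dP = 0.019261 * (945.89/0.16219) * (1000*3.4765^2/2) / 1000
dP = 678.8126 kPa
Convert: 678.8126 kPa * 0.001 = 0.67881 MPa
dP = 0.67881 MPa


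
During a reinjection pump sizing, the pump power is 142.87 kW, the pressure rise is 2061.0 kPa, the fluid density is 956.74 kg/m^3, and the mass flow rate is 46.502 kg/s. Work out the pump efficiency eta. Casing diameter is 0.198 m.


eta = mdot * dP / (rho * P_pump)
eta = 46.502 * 2061.0 / (956.74 * 142.87)
eta = 0.70116


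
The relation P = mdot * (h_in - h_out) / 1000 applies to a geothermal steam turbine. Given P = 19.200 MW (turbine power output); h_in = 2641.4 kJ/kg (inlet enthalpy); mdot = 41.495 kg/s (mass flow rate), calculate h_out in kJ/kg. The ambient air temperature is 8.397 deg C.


h_out = h_in - P * 1000 / mdot
h_out = 2641.4 - 19.200 * 1000 / 41.495
h_out = 2178.7 kJ/kg


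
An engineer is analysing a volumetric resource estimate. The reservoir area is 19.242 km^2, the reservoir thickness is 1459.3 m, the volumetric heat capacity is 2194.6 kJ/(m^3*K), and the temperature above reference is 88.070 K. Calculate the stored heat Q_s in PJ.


Step 1: Vr = A*1e6*hr = 19.242*1e6*1459.3 = 2.807985e+10 m^3
Step 2: Q_s = Vr*rhoc*dT/1e12 = 2.807985e+10*2194.6*88.07/1e12 = 5427.2 PJ
Q_s = 5427.2 PJ


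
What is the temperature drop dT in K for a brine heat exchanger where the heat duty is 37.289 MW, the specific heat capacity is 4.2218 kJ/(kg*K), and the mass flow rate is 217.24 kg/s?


dT = Q * 1000 / (mdot * cp)
dT = 37.289 * 1000 / (217.24 * 4.2218)
dT = 40.658 K


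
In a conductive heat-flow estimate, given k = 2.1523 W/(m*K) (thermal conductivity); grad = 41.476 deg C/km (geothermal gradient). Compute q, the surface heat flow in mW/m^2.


q = k * grad / 1000
q = 2.1523 * 41.476 / 1000
q = 0.08926879 W/m^2
Convert: 0.08926879 W/m^2 * 1000.0 = 89.269 mW/m^2
q = 89.269 mW/m^2


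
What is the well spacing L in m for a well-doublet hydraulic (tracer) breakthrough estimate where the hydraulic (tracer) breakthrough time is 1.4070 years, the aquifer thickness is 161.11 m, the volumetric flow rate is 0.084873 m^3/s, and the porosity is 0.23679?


L = sqrt(t_bt*365.25*86400*3*Qv / (pi*hr*phi))
L = sqrt(1.4070*365.25*86400*3*0.084873 / (pi*161.11*0.23679))
L = 307.13 m


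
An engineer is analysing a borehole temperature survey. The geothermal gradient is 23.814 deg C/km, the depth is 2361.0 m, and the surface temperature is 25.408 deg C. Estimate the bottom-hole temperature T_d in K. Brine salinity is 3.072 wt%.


T_d = T_surf + grad * d / 1000
T_d = 25.408 + 23.814 * 2361.0 / 1000
T_d = 81.63285 deg C
Convert to K: 81.63285 + 273.15 = 354.78 K
T_d = 354.78 K


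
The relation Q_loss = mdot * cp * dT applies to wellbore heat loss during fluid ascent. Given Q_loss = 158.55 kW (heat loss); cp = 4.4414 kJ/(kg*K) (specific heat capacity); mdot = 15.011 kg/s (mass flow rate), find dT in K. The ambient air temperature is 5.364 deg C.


dT = Q_loss / (mdot * cp)
dT = 158.55 / (15.011 * 4.4414)
dT = 2.3781 K


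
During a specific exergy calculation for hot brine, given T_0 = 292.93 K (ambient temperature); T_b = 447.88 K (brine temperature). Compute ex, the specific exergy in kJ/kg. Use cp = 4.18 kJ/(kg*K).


ex = cp * ((T_b - T_0) - T_0 * ln(T_b/T_0))
ex = 4.18 * ((447.88 - 292.93) - 292.93 * ln(447.88/292.93))
ex = 127.80 kJ/kg


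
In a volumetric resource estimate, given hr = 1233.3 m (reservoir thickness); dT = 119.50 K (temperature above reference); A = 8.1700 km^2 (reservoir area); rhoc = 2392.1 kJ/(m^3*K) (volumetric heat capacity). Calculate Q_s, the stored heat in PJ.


Step 1: Vr = A*1e6*hr = 8.17*1e6*1233.3 = 1.007606e+10 m^3
Step 2: Q_s = Vr*rhoc*dT/1e12 = 1.007606e+10*2392.1*119.5/1e12 = 2880.3 PJ
Q_s = 2880.3 PJ


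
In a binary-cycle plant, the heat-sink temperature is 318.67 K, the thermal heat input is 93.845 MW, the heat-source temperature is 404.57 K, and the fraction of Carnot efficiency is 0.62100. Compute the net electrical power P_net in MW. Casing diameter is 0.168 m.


Step 1: eta = (1 - Tc/Th)*f = (1 - 318.67/404.57)*0.621 = 0.1318533
Step 2: P_net = eta * Q_in = 0.1318533 * 93.845 = 12.374 MW
P_net = 12.374 MW


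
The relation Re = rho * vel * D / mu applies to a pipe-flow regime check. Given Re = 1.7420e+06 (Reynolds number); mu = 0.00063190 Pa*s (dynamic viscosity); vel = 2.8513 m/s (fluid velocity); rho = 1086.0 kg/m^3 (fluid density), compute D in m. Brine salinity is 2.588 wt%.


D = Re * mu / (rho * vel)
D = 1.7420e+06 * 0.00063190 / (1086.0 * 2.8513)
D = 0.35549 m


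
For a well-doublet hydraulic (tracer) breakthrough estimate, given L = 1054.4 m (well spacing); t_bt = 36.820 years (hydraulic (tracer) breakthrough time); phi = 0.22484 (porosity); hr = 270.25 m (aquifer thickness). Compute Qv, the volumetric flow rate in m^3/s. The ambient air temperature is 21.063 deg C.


Qv = pi*hr*phi*L^2 / (3*t_bt*365.25*86400)
Qv = pi*270.25*0.22484*1054.4^2 / (3*36.820*365.25*86400)
Qv = 0.060882 m^3/s


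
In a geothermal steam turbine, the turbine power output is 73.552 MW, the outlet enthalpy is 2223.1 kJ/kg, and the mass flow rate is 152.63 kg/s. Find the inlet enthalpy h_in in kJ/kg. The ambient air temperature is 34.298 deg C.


h_in = h_out + P * 1000 / mdot
h_in = 2223.1 + 73.552 * 1000 / 152.63
h_in = 2705.0 kJ/kg


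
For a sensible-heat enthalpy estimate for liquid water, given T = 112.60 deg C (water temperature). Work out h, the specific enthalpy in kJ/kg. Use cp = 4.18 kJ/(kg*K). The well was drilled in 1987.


h = cp * T
h = 4.18 * 112.60
h = 470.67 kJ/kg


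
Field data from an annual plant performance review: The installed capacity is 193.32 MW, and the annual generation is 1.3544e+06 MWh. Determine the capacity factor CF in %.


CF = E_a / (cap * 8760) * 100
CF = 1.3544e+06 / (193.32 * 8760) * 100
CF = 79.977 %


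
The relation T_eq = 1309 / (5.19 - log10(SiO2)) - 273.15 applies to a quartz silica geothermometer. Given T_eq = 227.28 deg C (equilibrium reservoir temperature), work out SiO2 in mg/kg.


SiO2 = 10^(5.19 - 1309/(T_eq + 273.15))
SiO2 = 10^(5.19 - 1309/(227.28 + 273.15))
SiO2 = 375.19 mg/kg


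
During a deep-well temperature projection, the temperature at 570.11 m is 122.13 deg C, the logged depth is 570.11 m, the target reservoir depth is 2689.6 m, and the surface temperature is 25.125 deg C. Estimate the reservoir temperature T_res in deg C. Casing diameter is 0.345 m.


Step 1: grad = (T_d1 - T_surf)/d1 * 1000 = (122.13 - 25.125)/570.11 * 1000 = 170.1514 deg C/km
Step 2: T_res = T_surf + grad*d2/1000 = 25.125 + 170.1514*2689.6/1000 = 482.76 deg C
T_res = 482.76 deg C


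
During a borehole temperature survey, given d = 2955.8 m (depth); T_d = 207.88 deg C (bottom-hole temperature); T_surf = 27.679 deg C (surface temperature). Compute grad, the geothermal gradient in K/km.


grad = (T_d - T_surf) / d * 1000
grad = (207.88 - 27.679) / 2955.8 * 1000
grad = 60.96522 deg C/km
Convert: 60.96522 deg C/km * 1.0 = 60.965 K/km
grad = 60.965 K/km


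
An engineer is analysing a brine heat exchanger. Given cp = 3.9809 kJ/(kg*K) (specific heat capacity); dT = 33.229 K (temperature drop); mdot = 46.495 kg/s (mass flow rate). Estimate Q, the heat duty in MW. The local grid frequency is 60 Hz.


Q = mdot * cp * dT / 1000
Q = 46.495 * 3.9809 * 33.229 / 1000
Q = 6.1504 MW


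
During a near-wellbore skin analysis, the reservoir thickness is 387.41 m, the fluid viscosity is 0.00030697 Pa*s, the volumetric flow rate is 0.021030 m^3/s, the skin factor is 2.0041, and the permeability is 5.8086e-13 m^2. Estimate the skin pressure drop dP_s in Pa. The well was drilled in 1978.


dP_s = S * q * mu / (2*pi*k*hr) / 1000
dP_s = 2.0041 * 0.021030 * 0.00030697 / (2*pi*5.8086e-13*387.41) / 1000
dP_s = 9.150239 kPa
Convert: 9.150239 kPa * 1000.0 = 9150.2 Pa
dP_s = 9150.2 Pa


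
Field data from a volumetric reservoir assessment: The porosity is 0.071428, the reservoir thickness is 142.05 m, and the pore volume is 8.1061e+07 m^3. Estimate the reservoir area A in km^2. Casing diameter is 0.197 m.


A = Vp / (1e6 * hr * phi)
A = 8.1061e+07 / (1e6 * 142.05 * 0.071428)
A = 7.9892 km^2


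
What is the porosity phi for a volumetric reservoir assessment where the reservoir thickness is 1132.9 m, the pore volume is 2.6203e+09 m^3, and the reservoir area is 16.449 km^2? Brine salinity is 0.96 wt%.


phi = Vp / (A * 1e6 * hr)
phi = 2.6203e+09 / (16.449 * 1e6 * 1132.9)
phi = 0.14061


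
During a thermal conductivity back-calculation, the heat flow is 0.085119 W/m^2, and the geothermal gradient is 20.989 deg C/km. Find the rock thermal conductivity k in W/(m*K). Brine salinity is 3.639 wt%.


k = q / (grad / 1000)
k = 0.085119 / (20.989 / 1000)
k = 4.0554 W/(m*K)


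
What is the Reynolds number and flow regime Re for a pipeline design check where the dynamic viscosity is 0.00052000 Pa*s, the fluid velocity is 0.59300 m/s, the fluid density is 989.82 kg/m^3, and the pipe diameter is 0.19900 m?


Step 1: Re = rho*vel*D/mu = 989.82*0.593*0.199/0.00052 = 2.2463e+05
Step 2: Re = 2.2463e+05 > 4000, so flow is turbulent.
Re = 2.2463e+05 (turbulent)


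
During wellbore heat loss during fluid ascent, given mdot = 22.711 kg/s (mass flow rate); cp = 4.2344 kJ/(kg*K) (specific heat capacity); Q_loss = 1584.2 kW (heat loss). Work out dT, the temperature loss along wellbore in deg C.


dT = Q_loss / (mdot * cp)
dT = 1584.2 / (22.711 * 4.2344)
dT = 16.47335 K
Convert (temperature difference, 1 K = 1 deg C): 16.47335 K = 16.47335 deg C
dT = 16.473 deg C


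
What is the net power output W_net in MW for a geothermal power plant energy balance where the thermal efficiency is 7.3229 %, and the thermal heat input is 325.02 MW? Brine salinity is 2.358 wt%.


W_net = eta / 100 * Q_in
W_net = 7.3229 / 100 * 325.02
W_net = 23.801 MW


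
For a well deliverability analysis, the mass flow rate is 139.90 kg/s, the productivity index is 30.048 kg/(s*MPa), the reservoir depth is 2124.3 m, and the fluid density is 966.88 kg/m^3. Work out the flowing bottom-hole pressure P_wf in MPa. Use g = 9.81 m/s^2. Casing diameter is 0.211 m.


Step 1: P_i = rho*g*h/1e6 = 966.88*9.81*2124.3/1e6 = 20.14918 MPa
Step 2: P_wf = P_i - mdot/PI = 20.14918 - 139.9/30.048 = 15.493 MPa
P_wf = 15.493 MPa


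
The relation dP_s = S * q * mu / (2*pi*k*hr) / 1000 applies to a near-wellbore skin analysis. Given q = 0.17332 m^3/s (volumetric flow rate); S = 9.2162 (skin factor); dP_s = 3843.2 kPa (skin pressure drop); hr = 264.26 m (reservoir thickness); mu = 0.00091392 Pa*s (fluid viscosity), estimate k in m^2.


k = S*q*mu / (2*pi*dP_s*1000*hr)
k = 9.2162*0.17332*0.00091392 / (2*pi*3843.2*1000*264.26)
k = 2.2877e-13 m^2


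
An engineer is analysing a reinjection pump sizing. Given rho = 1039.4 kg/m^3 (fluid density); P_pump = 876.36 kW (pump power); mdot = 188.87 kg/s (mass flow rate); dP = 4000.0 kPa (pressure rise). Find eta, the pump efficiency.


eta = mdot * dP / (rho * P_pump)
eta = 188.87 * 4000.0 / (1039.4 * 876.36)
eta = 0.82939


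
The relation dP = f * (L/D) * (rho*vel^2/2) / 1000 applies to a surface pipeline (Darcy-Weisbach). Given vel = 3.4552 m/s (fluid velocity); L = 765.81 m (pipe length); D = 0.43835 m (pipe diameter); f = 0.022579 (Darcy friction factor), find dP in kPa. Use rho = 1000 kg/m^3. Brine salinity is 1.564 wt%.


dP = f * (L/D) * (rho*vel^2/2) / 1000
dP = 0.022579 * (765.81/0.43835) * (1000*3.4552^2/2) / 1000
dP = 235.46 kPa
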